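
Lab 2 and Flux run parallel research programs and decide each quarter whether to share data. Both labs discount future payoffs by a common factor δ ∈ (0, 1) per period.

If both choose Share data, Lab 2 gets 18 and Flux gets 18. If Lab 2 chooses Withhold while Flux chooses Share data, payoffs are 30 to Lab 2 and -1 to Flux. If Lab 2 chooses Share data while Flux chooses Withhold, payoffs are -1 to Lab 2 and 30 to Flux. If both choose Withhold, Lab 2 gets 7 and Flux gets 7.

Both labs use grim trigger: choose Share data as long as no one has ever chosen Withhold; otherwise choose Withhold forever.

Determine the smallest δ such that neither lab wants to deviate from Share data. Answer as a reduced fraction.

One-period gain from deviating is 30 − 18 = 12. The loss is 18 − 7 = 11 in every subsequent period, with present value 11·δ/(1−δ).
Deviation is unprofitable when 11·δ/(1−δ) ≥ 12, i.e. δ/(1−δ) ≥ 12/11.
Equivalently δ ≥ 12/(12+11) = 12/23.

12/23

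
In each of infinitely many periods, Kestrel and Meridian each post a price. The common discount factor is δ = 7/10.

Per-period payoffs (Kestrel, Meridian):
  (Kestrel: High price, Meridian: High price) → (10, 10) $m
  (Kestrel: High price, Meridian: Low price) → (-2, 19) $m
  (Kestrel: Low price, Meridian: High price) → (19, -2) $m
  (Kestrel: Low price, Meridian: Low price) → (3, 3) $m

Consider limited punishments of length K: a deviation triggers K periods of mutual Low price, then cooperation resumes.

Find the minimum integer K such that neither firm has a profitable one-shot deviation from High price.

No profitable deviation requires (10−3)(δ+…+δ^K) ≥ 19−10, i.e. δ+…+δ^K ≥ 9/7 ≈ 1.2857.
With δ = 7/10, the partial sums are K=1: 0.7000, K=2: 1.1900, K=3: 1.5330.
K = 3 is the first length at which the sum reaches 1.2857.

3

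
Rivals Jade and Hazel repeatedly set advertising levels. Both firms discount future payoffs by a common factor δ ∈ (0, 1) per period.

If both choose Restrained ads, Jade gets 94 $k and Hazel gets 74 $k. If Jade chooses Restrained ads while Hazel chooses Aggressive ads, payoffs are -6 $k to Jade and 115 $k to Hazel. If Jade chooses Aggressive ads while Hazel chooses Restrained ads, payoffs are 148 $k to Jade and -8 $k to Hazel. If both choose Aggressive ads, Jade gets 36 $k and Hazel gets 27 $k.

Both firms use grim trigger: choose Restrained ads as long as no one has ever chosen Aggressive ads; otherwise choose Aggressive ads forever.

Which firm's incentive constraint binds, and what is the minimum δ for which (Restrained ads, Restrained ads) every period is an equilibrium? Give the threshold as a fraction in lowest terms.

For Jade: deviation gain 148−94 = 54, per-period punishment loss 94−36 = 58. IC gives δ ≥ 54/112 = 27/56.
For Hazel: gain 41, loss 47 per period, so δ ≥ 41/88.
The tighter constraint is Jade's, so cooperation needs δ ≥ 27/56.

Jade; δ ≥ 27/56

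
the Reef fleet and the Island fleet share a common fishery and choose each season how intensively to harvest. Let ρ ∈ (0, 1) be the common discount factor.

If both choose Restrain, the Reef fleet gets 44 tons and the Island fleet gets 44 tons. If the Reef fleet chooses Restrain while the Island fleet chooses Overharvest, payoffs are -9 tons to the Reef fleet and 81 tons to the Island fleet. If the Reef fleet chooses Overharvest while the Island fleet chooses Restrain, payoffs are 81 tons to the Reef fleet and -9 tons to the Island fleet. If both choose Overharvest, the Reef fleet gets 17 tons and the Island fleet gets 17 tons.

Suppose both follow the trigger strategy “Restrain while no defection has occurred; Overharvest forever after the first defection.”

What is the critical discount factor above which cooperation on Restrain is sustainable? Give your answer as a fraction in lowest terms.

37/64

Under grim trigger the critical discount factor is (T−C)/(T−P) with T = 81, C = 44, P = 17.
ρ* = (81−44)/(81−17) = 37/64.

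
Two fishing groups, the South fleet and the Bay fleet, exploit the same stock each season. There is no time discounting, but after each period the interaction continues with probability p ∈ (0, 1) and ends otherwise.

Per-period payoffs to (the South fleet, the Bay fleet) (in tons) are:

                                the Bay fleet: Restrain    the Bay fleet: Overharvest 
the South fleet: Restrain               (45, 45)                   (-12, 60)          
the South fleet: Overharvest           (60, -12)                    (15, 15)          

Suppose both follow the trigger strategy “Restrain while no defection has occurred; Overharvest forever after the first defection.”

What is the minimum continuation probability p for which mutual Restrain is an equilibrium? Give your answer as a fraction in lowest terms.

With no time discounting, the continuation probability p plays the role of the discount factor.
Grim-trigger IC: 45/(1−p) ≥ 60 + 15p/(1−p) ⇒ p ≥ (60−45)/(60−15) = 1/3.

1/3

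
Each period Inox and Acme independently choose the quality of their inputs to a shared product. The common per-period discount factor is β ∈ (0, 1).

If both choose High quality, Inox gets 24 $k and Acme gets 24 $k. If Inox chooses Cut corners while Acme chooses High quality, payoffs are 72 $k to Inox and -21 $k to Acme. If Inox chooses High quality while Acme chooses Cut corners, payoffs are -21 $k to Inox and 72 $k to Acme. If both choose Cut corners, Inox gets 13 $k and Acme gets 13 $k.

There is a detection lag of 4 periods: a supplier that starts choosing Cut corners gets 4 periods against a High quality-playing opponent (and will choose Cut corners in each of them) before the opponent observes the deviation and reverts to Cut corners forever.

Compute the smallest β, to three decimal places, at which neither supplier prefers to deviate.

0.950

A deviator earns 72 for 4 periods, then 13 forever; cooperating earns 24 forever. Multiplying the IC by (1−β):
24 ≥ 72(1−β^4) + 13β^4, so 59·β^4 ≥ 48 and β^4 ≥ 48/59.
β ≥ (48/59)^(1/4) ≈ 0.950.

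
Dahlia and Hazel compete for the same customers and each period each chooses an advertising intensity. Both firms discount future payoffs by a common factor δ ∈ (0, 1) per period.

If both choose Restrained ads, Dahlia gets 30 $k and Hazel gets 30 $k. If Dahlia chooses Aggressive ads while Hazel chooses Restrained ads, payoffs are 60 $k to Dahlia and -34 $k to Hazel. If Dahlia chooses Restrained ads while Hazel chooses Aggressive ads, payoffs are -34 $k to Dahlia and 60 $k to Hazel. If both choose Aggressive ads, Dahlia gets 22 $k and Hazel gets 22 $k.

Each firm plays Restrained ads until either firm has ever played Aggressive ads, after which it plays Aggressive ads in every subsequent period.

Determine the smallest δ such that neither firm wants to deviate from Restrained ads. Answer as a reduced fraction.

Cooperation forever yields 30 each period: 30/(1−δ).
Deviating yields 60 once, then 22 forever: 60 + 22δ/(1−δ).
No profitable deviation requires 30/(1−δ) ≥ 60 + 22δ/(1−δ).
Multiplying by (1−δ): 30 ≥ 60(1−δ) + 22δ = 60 − 38δ.
So 38δ ≥ 30, i.e. δ ≥ 30/38 = 15/19.

15/19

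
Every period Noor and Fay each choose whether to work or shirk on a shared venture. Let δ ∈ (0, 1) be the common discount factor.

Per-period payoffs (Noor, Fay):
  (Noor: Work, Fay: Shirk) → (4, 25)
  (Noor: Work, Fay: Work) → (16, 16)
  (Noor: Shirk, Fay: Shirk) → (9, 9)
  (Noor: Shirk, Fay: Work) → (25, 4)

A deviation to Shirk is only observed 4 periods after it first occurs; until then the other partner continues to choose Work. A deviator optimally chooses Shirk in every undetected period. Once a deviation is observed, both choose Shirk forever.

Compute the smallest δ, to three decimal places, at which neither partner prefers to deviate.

A deviator earns 25 for 4 periods, then 9 forever; cooperating earns 16 forever. Multiplying the IC by (1−δ):
16 ≥ 25(1−δ^4) + 9δ^4, so 16·δ^4 ≥ 9 and δ^4 ≥ 9/16.
δ ≥ (9/16)^(1/4) ≈ 0.866.

0.866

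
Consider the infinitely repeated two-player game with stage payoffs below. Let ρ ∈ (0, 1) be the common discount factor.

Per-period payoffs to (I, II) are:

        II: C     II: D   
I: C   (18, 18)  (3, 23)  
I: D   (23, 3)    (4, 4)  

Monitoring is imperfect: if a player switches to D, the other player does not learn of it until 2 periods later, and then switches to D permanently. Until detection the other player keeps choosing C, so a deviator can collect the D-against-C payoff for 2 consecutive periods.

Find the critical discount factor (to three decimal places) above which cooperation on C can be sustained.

Deviating for the 2 undetected periods gains 23−18 = 5 per period over cooperation, then loses 18−4 = 14 per period forever once punishment starts.
Gain: 5(1 + ρ + … + ρ^1); loss: 14·ρ^2/(1−ρ).
No profitable deviation ⇔ 5(1−ρ^2) ≤ 14·ρ^2, i.e. ρ^2 ≥ 5/(5+14) = 5/19.
Hence ρ ≥ (5/19)^(1/2) ≈ 0.513.

0.513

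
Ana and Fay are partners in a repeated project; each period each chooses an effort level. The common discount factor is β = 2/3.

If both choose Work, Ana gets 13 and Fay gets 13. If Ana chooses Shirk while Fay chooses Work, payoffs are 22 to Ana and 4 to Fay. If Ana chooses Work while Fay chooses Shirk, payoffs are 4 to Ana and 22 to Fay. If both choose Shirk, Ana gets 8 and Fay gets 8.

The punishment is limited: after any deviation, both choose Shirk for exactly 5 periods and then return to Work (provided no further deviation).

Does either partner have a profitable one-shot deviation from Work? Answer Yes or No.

A one-shot deviation gives 22 now, then 8 for 5 periods, then back to 13.
Gain from deviating: (22−13) today; loss: (13−8) in each of the next 5 periods.
No-deviation condition: (13−8)(β+…+β^5) ≥ 22−13, i.e. β+…+β^5 ≥ 9/5.
At β = 2/3: β+…+β^5 = 1.7366 < 1.8000.
So cooperation is not sustainable.

Yes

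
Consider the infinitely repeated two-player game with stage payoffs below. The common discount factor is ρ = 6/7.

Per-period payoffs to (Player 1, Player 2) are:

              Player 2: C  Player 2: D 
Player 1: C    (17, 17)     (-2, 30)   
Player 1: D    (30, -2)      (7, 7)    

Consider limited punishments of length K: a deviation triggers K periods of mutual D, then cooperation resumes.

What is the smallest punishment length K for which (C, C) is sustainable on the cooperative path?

2

IC: ρ(1−ρ^K)/(1−ρ) ≥ (30−17)/(17−7) = 13/10.
With ρ = 6/7: need 1 − ρ^K ≥ 13/10·(1−6/7)/(6/7), i.e. ρ^K ≤ 0.7833.
Since (6/7)^1 = 0.8571 and (6/7)^2 = 0.7347, the smallest such K is 2.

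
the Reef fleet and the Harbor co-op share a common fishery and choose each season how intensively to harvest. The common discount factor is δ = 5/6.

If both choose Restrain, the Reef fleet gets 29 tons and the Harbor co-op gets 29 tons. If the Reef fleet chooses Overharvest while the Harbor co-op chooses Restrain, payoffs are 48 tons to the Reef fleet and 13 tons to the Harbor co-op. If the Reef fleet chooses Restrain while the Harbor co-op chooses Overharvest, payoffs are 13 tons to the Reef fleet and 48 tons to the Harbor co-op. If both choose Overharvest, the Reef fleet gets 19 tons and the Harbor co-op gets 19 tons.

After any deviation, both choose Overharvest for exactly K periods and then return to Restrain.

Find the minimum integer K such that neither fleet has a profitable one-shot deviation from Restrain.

3

No profitable deviation requires (29−19)(δ+…+δ^K) ≥ 48−29, i.e. δ+…+δ^K ≥ 19/10 ≈ 1.9000.
With δ = 5/6, the partial sums are K=1: 0.8333, K=2: 1.5278, K=3: 2.1065.
K = 3 is the first length at which the sum reaches 1.9000.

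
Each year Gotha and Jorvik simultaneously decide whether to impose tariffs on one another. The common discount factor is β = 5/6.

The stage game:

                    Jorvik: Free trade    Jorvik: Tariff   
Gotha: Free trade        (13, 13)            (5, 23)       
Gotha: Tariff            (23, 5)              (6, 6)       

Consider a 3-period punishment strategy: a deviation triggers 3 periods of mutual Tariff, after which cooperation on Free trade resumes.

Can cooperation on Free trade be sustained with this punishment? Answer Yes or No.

A one-shot deviation gives 23 now, then 6 for 3 periods, then back to 13.
Gain from deviating: (23−13) today; loss: (13−6) in each of the next 3 periods.
No-deviation condition: (13−6)(β+…+β^3) ≥ 23−13, i.e. β+…+β^3 ≥ 10/7.
At β = 5/6: β+…+β^3 = 2.1065 ≥ 1.4286.
So cooperation is sustainable.

Yes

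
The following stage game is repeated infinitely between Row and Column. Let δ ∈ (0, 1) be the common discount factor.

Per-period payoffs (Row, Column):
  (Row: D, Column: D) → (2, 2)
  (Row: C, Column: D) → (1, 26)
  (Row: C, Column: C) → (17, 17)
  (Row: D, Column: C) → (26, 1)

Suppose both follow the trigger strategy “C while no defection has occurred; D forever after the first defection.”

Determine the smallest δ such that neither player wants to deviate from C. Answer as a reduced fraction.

3/8

17/(1−δ) ≥ 26 + 2δ/(1−δ)
17 ≥ 26 − 24δ
δ ≥ 9/24 = 3/8.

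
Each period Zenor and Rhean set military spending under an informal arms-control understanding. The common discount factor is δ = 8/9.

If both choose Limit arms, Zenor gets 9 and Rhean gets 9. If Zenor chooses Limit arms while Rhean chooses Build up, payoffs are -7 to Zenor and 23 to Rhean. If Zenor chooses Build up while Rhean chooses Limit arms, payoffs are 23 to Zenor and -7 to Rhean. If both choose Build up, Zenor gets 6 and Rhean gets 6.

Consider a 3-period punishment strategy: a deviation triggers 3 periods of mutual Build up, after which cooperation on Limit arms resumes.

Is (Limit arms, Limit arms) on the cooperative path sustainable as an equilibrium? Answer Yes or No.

No

A one-shot deviation gives 23 now, then 6 for 3 periods, then back to 9.
Gain from deviating: (23−9) today; loss: (9−6) in each of the next 3 periods.
No-deviation condition: (9−6)(δ+…+δ^3) ≥ 23−9, i.e. δ+…+δ^3 ≥ 14/3.
At δ = 8/9: δ+…+δ^3 = 2.3813 < 4.6667.
So cooperation is not sustainable.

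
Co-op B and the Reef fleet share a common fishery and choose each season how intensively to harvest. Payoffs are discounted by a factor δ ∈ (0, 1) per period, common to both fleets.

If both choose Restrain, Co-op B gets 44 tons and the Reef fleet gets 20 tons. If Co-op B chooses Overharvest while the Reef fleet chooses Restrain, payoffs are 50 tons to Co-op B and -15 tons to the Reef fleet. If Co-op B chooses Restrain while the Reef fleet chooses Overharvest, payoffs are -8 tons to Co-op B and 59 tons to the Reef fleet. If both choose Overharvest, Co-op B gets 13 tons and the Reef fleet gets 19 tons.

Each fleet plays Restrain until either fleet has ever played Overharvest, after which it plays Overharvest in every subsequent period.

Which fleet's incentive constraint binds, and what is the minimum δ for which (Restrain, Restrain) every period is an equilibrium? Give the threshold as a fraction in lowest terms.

For Co-op B: deviation gain 50−44 = 6, per-period punishment loss 44−13 = 31. IC gives δ ≥ 6/37.
For the Reef fleet: gain 39, loss 1 per period, so δ ≥ 39/40.
The tighter constraint is the Reef fleet's, so cooperation needs δ ≥ 39/40.

the Reef fleet; δ ≥ 39/40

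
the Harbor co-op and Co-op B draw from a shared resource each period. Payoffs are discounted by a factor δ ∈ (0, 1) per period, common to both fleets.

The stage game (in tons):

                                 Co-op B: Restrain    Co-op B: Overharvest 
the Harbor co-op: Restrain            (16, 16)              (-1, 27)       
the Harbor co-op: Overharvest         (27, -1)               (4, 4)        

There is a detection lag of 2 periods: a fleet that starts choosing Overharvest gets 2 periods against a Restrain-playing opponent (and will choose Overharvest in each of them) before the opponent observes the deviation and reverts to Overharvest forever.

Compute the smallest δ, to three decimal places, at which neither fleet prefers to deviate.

A deviator earns 27 for 2 periods, then 4 forever; cooperating earns 16 forever. Multiplying the IC by (1−δ):
16 ≥ 27(1−δ^2) + 4δ^2, so 23·δ^2 ≥ 11 and δ^2 ≥ 11/23.
δ ≥ (11/23)^(1/2) ≈ 0.692.

0.692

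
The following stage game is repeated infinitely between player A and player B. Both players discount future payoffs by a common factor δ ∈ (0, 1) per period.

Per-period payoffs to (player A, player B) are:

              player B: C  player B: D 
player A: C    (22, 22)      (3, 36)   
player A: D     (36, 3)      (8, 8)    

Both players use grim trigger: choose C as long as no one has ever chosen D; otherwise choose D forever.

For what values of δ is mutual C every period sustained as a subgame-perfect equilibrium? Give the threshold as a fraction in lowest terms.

1/2

One-period gain from deviating is 36 − 22 = 14. The loss is 22 − 8 = 14 in every subsequent period, with present value 14·δ/(1−δ).
Deviation is unprofitable when 14·δ/(1−δ) ≥ 14, i.e. δ/(1−δ) ≥ 1.
Equivalently δ ≥ 14/(14+14) = 1/2.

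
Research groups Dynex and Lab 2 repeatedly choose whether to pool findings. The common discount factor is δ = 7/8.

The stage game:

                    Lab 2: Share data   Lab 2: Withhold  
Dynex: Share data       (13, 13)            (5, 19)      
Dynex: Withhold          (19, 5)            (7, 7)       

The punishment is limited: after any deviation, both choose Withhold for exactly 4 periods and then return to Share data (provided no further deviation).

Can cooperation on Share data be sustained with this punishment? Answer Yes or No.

Comparing payoff streams over the 5 periods until play realigns: cooperate → 13(1+δ+…+δ^4); deviate → 19 + 7(δ+…+δ^4).
Cooperation is sustained iff (13−7)(δ+…+δ^4) ≥ 19−13.
δ+…+δ^4 = 7/8·(1−(7/8)^4)/(1−7/8) = 2.8967, and (19−13)/(13−7) = 1.0000.
2.8967 ≥ 1.0000, so cooperation is sustainable.

Yes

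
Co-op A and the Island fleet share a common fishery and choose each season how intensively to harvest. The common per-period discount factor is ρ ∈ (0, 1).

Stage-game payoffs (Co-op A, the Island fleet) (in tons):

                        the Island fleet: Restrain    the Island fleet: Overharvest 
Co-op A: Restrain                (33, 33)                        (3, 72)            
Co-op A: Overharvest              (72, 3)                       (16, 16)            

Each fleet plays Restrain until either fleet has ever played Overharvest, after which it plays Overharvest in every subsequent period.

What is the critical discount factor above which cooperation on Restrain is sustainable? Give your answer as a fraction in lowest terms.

39/56

Cooperation forever yields 33 each period: 33/(1−ρ).
Deviating yields 72 once, then 16 forever: 72 + 16ρ/(1−ρ).
No profitable deviation requires 33/(1−ρ) ≥ 72 + 16ρ/(1−ρ).
Multiplying by (1−ρ): 33 ≥ 72(1−ρ) + 16ρ = 72 − 56ρ.
So 56ρ ≥ 39, i.e. ρ ≥ 39/56.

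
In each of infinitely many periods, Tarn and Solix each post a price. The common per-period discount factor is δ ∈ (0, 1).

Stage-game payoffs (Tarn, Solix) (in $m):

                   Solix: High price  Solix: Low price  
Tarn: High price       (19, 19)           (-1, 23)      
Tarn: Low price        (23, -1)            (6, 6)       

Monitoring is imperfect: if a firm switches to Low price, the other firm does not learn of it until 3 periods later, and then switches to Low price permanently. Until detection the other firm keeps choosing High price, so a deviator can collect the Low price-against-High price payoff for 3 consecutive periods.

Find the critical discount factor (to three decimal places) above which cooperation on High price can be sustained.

A deviator earns 23 for 3 periods, then 6 forever; cooperating earns 19 forever. Multiplying the IC by (1−δ):
19 ≥ 23(1−δ^3) + 6δ^3, so 17·δ^3 ≥ 4 and δ^3 ≥ 4/17.
δ ≥ (4/17)^(1/3) ≈ 0.617.

0.617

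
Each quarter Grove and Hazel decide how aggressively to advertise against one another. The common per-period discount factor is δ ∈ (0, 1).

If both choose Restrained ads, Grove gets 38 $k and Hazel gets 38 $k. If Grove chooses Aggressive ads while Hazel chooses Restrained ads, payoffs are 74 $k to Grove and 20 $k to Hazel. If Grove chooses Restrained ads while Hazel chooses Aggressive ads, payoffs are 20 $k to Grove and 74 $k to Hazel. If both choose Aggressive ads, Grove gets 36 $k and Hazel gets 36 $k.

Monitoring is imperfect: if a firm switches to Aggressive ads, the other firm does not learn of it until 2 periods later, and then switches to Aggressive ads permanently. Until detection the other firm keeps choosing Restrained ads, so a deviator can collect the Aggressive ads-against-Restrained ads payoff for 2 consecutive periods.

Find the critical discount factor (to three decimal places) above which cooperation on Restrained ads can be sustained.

Deviating for the 2 undetected periods gains 74−38 = 36 per period over cooperation, then loses 38−36 = 2 per period forever once punishment starts.
Gain: 36(1 + δ + … + δ^1); loss: 2·δ^2/(1−δ).
No profitable deviation ⇔ 36(1−δ^2) ≤ 2·δ^2, i.e. δ^2 ≥ 36/(36+2) = 18/19.
Hence δ ≥ (18/19)^(1/2) ≈ 0.973.

0.973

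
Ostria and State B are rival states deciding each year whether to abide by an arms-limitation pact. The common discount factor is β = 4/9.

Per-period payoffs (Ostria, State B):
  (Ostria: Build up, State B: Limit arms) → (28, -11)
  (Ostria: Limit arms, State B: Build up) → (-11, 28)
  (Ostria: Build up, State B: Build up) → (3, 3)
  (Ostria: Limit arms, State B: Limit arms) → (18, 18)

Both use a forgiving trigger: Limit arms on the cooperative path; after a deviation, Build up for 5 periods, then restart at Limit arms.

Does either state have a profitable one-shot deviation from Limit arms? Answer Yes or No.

A one-shot deviation gives 28 now, then 3 for 5 periods, then back to 18.
Gain from deviating: (28−18) today; loss: (18−3) in each of the next 5 periods.
No-deviation condition: (18−3)(β+…+β^5) ≥ 28−18, i.e. β+…+β^5 ≥ 2/3.
At β = 4/9: β+…+β^5 = 0.7861 ≥ 0.6667.
So cooperation is sustainable.

No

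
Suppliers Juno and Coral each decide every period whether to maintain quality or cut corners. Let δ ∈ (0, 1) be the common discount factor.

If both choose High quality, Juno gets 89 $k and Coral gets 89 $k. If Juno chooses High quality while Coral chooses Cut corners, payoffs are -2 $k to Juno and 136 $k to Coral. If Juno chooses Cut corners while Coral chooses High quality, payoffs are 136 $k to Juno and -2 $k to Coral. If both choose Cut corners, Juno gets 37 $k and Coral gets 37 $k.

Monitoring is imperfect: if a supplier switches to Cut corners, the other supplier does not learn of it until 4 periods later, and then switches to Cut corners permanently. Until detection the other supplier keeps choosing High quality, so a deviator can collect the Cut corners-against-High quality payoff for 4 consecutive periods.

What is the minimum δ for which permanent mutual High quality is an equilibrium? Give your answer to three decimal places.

The best deviation is to choose Cut corners for all 4 undetected periods, earning 136 each, then 37 forever once detected.
Deviation value: 136(1−δ^4)/(1−δ) + 37δ^4/(1−δ); cooperation value: 89/(1−δ).
IC: 89 ≥ 136(1−δ^4) + 37δ^4 = 136 − 99δ^4.
So δ^4 ≥ 47/99, giving δ ≥ (47/99)^(1/4) ≈ 0.830.

0.830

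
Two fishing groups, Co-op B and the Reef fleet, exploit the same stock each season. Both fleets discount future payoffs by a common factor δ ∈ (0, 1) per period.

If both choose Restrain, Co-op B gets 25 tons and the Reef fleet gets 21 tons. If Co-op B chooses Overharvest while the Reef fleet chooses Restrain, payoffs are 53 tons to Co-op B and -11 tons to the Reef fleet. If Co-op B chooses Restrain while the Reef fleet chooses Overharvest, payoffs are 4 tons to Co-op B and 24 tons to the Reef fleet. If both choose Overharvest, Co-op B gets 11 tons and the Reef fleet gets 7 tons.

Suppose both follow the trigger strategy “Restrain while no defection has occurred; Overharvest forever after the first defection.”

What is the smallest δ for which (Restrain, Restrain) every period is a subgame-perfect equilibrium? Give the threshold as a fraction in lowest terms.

2/3

Co-op B's threshold: (53−25)/(53−11) = 2/3.
the Reef fleet's threshold: (24−21)/(24−7) = 3/17.
2/3 > 3/17, so Co-op B binds and δ* = 2/3.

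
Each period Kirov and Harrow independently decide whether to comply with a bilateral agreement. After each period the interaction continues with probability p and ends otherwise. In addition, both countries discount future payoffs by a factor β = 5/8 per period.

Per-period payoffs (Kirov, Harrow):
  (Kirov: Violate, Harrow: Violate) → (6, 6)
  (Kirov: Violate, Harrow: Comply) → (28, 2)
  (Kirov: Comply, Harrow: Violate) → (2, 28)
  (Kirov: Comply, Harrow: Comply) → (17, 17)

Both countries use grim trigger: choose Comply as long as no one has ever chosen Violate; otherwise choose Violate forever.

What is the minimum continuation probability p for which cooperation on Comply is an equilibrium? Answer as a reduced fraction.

Expected continuation weight on next period's payoff is β·p = 5/8·p, which plays the role of the discount factor.
Cooperation requires 5/8·p ≥ (28−17)/(28−6) = 1/2, hence p ≥ 4/5.

4/5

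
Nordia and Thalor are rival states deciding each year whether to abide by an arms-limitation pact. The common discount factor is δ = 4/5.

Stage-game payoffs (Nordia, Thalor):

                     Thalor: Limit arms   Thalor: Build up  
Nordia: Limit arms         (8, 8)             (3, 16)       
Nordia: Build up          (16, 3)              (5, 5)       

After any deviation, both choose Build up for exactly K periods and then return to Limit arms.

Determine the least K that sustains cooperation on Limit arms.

Need Σ_{k=1}^{K} δ^k ≥ (16−8)/(8−5) = 2.6667 at δ = 4/5.
At K = 4 the sum is 2.3616 < 2.6667; at K = 5 it is 2.6893 ≥ 2.6667.
So the minimum punishment length is K = 5.

5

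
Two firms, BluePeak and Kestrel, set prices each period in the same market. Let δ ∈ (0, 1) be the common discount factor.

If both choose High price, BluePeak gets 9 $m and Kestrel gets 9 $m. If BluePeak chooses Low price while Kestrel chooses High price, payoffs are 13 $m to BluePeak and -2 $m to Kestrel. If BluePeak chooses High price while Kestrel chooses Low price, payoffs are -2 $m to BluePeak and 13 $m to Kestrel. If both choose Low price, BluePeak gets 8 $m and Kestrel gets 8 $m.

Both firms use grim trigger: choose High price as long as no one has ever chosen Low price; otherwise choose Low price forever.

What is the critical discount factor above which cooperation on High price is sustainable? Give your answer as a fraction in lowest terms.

Cooperation forever yields 9 each period: 9/(1−δ).
Deviating yields 13 once, then 8 forever: 13 + 8δ/(1−δ).
No profitable deviation requires 9/(1−δ) ≥ 13 + 8δ/(1−δ).
Multiplying by (1−δ): 9 ≥ 13(1−δ) + 8δ = 13 − 5δ.
So 5δ ≥ 4, i.e. δ ≥ 4/5.

4/5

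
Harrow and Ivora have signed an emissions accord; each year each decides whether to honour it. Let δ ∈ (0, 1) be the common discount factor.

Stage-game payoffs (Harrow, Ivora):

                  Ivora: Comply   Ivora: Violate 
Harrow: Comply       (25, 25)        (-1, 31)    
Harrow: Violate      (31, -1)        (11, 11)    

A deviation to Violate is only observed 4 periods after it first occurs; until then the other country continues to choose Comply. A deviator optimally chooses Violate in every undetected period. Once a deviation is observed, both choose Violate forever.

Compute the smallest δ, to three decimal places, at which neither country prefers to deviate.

0.740

A deviator earns 31 for 4 periods, then 11 forever; cooperating earns 25 forever. Multiplying the IC by (1−δ):
25 ≥ 31(1−δ^4) + 11δ^4, so 20·δ^4 ≥ 6 and δ^4 ≥ 3/10.
δ ≥ (3/10)^(1/4) ≈ 0.740.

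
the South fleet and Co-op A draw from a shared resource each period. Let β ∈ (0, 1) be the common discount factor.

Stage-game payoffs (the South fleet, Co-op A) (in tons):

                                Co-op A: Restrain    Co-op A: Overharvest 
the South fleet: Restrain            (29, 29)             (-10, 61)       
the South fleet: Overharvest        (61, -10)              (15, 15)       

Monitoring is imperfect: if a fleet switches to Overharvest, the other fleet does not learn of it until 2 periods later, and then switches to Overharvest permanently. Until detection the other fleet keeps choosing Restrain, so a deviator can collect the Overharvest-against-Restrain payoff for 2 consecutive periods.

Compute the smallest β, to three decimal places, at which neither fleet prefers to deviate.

0.834

The best deviation is to choose Overharvest for all 2 undetected periods, earning 61 each, then 15 forever once detected.
Deviation value: 61(1−β^2)/(1−β) + 15β^2/(1−β); cooperation value: 29/(1−β).
IC: 29 ≥ 61(1−β^2) + 15β^2 = 61 − 46β^2.
So β^2 ≥ 32/46 = 16/23, giving β ≥ (16/23)^(1/2) ≈ 0.834.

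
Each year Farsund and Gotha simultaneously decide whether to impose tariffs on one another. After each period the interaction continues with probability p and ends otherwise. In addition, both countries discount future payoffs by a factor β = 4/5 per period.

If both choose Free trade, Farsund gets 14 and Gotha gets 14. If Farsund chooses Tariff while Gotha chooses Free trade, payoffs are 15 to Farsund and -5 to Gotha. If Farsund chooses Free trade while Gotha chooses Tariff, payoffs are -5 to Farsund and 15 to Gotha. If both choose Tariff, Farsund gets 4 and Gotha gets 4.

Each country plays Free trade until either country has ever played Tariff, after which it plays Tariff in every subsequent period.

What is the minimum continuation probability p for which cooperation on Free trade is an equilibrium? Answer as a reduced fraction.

With continuation probability p and discount β, the effective per-period discount factor is βp.
Grim-trigger IC: βp ≥ (15−14)/(15−4) = 1/11.
So p ≥ (1/11)/(4/5) = 5/44.

5/44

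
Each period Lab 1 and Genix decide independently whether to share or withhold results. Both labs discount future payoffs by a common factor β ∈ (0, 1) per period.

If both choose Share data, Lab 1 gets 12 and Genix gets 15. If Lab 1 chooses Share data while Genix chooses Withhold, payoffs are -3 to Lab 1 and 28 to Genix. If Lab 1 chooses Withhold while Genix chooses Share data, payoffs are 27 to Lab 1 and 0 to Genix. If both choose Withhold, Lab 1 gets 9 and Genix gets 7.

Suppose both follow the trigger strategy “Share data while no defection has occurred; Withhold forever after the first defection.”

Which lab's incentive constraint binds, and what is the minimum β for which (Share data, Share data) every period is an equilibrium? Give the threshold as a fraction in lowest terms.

Lab 1; β ≥ 5/6

Lab 1: cooperation gives 12 each period; deviation gives 27 once then 9 forever.
  12/(1−β) ≥ 27 + 9β/(1−β) ⇒ β ≥ 15/18 = 5/6.
Genix: cooperation gives 15 each period; deviation gives 28 once then 7 forever.
  β ≥ 13/21.
Both must hold, so the binding constraint is Lab 1's: β ≥ 5/6.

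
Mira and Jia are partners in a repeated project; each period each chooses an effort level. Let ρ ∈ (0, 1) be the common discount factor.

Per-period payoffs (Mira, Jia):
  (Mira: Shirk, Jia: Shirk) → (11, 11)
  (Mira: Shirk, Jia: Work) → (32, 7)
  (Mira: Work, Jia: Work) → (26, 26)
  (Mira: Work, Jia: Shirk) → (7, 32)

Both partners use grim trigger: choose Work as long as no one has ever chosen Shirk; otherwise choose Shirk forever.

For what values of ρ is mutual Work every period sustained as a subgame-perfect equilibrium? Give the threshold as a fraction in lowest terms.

Cooperation forever yields 26 each period: 26/(1−ρ).
Deviating yields 32 once, then 11 forever: 32 + 11ρ/(1−ρ).
No profitable deviation requires 26/(1−ρ) ≥ 32 + 11ρ/(1−ρ).
Multiplying by (1−ρ): 26 ≥ 32(1−ρ) + 11ρ = 32 − 21ρ.
So 21ρ ≥ 6, i.e. ρ ≥ 6/21 = 2/7.

2/7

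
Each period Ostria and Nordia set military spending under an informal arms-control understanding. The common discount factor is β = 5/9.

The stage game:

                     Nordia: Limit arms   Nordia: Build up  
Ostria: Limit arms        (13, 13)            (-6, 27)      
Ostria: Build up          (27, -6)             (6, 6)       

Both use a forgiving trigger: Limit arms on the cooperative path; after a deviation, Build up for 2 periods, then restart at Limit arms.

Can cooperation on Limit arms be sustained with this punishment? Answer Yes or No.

A one-shot deviation gives 27 now, then 6 for 2 periods, then back to 13.
Gain from deviating: (27−13) today; loss: (13−6) in each of the next 2 periods.
No-deviation condition: (13−6)(β+…+β^2) ≥ 27−13, i.e. β+…+β^2 ≥ 2.
At β = 5/9: β+…+β^2 = 0.8642 < 2.0000.
So cooperation is not sustainable.

No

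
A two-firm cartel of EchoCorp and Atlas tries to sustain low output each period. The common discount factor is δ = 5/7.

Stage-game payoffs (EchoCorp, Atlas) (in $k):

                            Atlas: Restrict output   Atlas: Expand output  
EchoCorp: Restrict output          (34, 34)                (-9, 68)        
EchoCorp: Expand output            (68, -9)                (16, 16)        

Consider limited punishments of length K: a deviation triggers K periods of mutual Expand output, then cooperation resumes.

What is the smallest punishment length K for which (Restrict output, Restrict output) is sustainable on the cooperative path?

5

IC: δ(1−δ^K)/(1−δ) ≥ (68−34)/(34−16) = 17/9.
With δ = 5/7: need 1 − δ^K ≥ 17/9·(1−5/7)/(5/7), i.e. δ^K ≤ 0.2444.
Since (5/7)^4 = 0.2603 and (5/7)^5 = 0.1859, the smallest such K is 5.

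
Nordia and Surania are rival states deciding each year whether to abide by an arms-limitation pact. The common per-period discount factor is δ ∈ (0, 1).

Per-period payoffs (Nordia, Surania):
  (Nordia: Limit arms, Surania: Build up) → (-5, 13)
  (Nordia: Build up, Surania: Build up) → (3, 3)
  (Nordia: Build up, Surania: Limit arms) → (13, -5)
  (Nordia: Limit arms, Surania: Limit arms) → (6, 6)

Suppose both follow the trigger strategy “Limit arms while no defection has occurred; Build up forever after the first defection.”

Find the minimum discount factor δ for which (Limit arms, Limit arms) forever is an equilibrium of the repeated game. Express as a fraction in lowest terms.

7/10

One-period gain from deviating is 13 − 6 = 7. The loss is 6 − 3 = 3 in every subsequent period, with present value 3·δ/(1−δ).
Deviation is unprofitable when 3·δ/(1−δ) ≥ 7, i.e. δ/(1−δ) ≥ 7/3.
Equivalently δ ≥ 7/(7+3) = 7/10.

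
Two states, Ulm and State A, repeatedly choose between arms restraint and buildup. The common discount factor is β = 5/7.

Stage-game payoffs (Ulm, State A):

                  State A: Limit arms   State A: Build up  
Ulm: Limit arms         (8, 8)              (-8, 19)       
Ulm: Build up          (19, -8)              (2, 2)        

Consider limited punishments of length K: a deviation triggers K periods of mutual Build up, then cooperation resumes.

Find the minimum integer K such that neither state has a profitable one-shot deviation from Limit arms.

4

No profitable deviation requires (8−2)(β+…+β^K) ≥ 19−8, i.e. β+…+β^K ≥ 11/6 ≈ 1.8333.
With β = 5/7, the partial sums are K=1: 0.7143, K=2: 1.2245, K=3: 1.5889, K=4: 1.8492.
K = 4 is the first length at which the sum reaches 1.8333.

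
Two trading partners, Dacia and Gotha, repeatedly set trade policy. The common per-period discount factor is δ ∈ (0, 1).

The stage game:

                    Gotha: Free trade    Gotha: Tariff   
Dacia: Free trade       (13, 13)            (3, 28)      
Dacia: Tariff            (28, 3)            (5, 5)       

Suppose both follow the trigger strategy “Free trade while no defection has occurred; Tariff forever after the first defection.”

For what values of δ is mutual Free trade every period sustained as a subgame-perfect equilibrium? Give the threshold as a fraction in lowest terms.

15/23

Under grim trigger the critical discount factor is (T−C)/(T−P) with T = 28, C = 13, P = 5.
δ* = (28−13)/(28−5) = 15/23.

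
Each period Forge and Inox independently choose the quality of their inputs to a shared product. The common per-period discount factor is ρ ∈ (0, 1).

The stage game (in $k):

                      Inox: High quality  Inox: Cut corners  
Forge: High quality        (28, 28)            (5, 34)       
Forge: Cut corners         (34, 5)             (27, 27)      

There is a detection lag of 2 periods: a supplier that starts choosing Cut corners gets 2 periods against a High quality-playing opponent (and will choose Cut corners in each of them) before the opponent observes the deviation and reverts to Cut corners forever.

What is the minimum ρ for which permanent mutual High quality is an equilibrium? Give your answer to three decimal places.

0.926

A deviator earns 34 for 2 periods, then 27 forever; cooperating earns 28 forever. Multiplying the IC by (1−ρ):
28 ≥ 34(1−ρ^2) + 27ρ^2, so 7·ρ^2 ≥ 6 and ρ^2 ≥ 6/7.
ρ ≥ (6/7)^(1/2) ≈ 0.926.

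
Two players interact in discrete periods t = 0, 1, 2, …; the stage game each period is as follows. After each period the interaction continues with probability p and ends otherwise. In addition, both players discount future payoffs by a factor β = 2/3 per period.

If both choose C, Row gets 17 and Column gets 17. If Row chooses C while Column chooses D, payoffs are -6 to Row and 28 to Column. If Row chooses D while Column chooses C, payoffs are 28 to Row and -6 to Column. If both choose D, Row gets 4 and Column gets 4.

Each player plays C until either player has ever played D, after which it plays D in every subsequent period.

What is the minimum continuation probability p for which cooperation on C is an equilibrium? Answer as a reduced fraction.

11/16

With continuation probability p and discount β, the effective per-period discount factor is βp.
Grim-trigger IC: βp ≥ (28−17)/(28−4) = 11/24.
So p ≥ (11/24)/(2/3) = 11/16.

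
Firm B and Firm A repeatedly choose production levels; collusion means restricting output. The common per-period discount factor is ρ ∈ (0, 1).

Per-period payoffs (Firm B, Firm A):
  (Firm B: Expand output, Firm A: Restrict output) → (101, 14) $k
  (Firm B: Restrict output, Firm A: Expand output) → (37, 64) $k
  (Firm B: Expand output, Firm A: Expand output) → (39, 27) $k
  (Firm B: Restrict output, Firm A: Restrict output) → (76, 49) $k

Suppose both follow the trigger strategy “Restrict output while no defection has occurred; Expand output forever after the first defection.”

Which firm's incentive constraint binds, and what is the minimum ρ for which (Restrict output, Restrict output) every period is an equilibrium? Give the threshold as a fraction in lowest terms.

Firm A; ρ ≥ 15/37

Firm B: cooperation gives 76 each period; deviation gives 101 once then 39 forever.
  76/(1−ρ) ≥ 101 + 39ρ/(1−ρ) ⇒ ρ ≥ 25/62.
Firm A: cooperation gives 49 each period; deviation gives 64 once then 27 forever.
  ρ ≥ 15/37.
Both must hold, so the binding constraint is Firm A's: ρ ≥ 15/37.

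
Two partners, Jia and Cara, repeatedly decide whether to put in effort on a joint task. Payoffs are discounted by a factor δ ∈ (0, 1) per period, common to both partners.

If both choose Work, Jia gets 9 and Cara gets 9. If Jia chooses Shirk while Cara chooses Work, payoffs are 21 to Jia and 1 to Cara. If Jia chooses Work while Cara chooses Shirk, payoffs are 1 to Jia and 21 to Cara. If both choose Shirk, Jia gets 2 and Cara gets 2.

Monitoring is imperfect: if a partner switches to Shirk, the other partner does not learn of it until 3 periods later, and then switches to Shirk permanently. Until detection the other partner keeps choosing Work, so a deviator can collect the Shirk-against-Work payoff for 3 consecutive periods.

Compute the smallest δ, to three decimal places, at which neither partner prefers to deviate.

0.858

Deviating for the 3 undetected periods gains 21−9 = 12 per period over cooperation, then loses 9−2 = 7 per period forever once punishment starts.
Gain: 12(1 + δ + … + δ^2); loss: 7·δ^3/(1−δ).
No profitable deviation ⇔ 12(1−δ^3) ≤ 7·δ^3, i.e. δ^3 ≥ 12/(12+7) = 12/19.
Hence δ ≥ (12/19)^(1/3) ≈ 0.858.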